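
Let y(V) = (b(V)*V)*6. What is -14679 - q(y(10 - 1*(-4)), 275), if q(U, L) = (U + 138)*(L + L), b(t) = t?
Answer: -737379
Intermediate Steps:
y(V) = 6*V² (y(V) = (V*V)*6 = V²*6 = 6*V²)
q(U, L) = 2*L*(138 + U) (q(U, L) = (138 + U)*(2*L) = 2*L*(138 + U))
-14679 - q(y(10 - 1*(-4)), 275) = -14679 - 2*275*(138 + 6*(10 - 1*(-4))²) = -14679 - 2*275*(138 + 6*(10 + 4)²) = -14679 - 2*275*(138 + 6*14²) = -14679 - 2*275*(138 + 6*196) = -14679 - 2*275*(138 + 1176) = -14679 - 2*275*1314 = -14679 - 1*722700 = -14679 - 722700 = -737379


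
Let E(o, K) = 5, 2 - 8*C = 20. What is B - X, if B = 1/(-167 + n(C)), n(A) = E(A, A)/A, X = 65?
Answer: -99004/1523 ≈ -65.006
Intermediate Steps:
C = -9/4 (C = ¼ - ⅛*20 = ¼ - 5/2 = -9/4 ≈ -2.2500)
n(A) = 5/A
B = -9/1523 (B = 1/(-167 + 5/(-9/4)) = 1/(-167 + 5*(-4/9)) = 1/(-167 - 20/9) = 1/(-1523/9) = -9/1523 ≈ -0.0059094)
B - X = -9/1523 - 1*65 = -9/1523 - 65 = -99004/1523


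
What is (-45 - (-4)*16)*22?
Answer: 418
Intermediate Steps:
(-45 - (-4)*16)*22 = (-45 - 1*(-64))*22 = (-45 + 64)*22 = 19*22 = 418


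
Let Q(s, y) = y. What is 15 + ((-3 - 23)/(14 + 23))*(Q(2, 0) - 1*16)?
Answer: 971/37 ≈ 26.243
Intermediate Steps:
15 + ((-3 - 23)/(14 + 23))*(Q(2, 0) - 1*16) = 15 + ((-3 - 23)/(14 + 23))*(0 - 1*16) = 15 + (-26/37)*(0 - 16) = 15 - 26*1/37*(-16) = 15 - 26/37*(-16) = 15 + 416/37 = 971/37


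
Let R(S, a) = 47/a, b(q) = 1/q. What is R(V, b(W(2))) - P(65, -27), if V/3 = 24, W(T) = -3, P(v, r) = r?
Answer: -114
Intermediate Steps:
V = 72 (V = 3*24 = 72)
R(V, b(W(2))) - P(65, -27) = 47/(1/(-3)) - 1*(-27) = 47/(-⅓) + 27 = 47*(-3) + 27 = -141 + 27 = -114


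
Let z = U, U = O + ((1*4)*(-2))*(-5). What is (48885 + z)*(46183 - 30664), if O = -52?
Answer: 758460087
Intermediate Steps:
U = -12 (U = -52 + ((1*4)*(-2))*(-5) = -52 + (4*(-2))*(-5) = -52 - 8*(-5) = -52 + 40 = -12)
z = -12
(48885 + z)*(46183 - 30664) = (48885 - 12)*(46183 - 30664) = 48873*15519 = 758460087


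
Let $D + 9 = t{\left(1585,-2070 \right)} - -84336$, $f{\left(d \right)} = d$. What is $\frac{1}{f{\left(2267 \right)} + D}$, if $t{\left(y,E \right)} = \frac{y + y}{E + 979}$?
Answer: $\frac{1091}{94470884} \approx 1.1549 \cdot 10^{-5}$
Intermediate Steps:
$t{\left(y,E \right)} = \frac{2 y}{979 + E}$
$D = \frac{91997587}{1091}$ ($D = -9 + \left(2 \cdot 1585 \frac{1}{979 - 2070} - -84336\right) = -9 + \left(2 \cdot 1585 \frac{1}{-1091} + 84336\right) = -9 + \left(2 \cdot 1585 \left(- \frac{1}{1091}\right) + 84336\right) = -9 + \left(- \frac{3170}{1091} + 84336\right) = -9 + \frac{92007406}{1091} = \frac{91997587}{1091} \approx 84324.0$)
$\frac{1}{f{\left(2267 \right)} + D} = \frac{1}{2267 + \frac{91997587}{1091}} = \frac{1}{\frac{94470884}{1091}} = \frac{1091}{94470884}$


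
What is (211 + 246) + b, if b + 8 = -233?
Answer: 216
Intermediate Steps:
b = -241 (b = -8 - 233 = -241)
(211 + 246) + b = (211 + 246) - 241 = 457 - 241 = 216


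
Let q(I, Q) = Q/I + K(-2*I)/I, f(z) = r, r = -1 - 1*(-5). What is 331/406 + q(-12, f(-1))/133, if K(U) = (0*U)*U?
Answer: 2687/3306 ≈ 0.81277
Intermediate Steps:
r = 4 (r = -1 + 5 = 4)
f(z) = 4
K(U) = 0 (K(U) = 0*U = 0)
q(I, Q) = Q/I (q(I, Q) = Q/I + 0/I = Q/I + 0 = Q/I)
331/406 + q(-12, f(-1))/133 = 331/406 + (4/(-12))/133 = 331*(1/406) + (4*(-1/12))*(1/133) = 331/406 - ⅓*1/133 = 331/406 - 1/399 = 2687/3306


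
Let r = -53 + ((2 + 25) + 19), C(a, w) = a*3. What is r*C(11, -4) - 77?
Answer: -308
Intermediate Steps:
C(a, w) = 3*a
r = -7 (r = -53 + (27 + 19) = -53 + 46 = -7)
r*C(11, -4) - 77 = -21*11 - 77 = -7*33 - 77 = -231 - 77 = -308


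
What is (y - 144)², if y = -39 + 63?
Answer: 14400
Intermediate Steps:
y = 24
(y - 144)² = (24 - 144)² = (-120)² = 14400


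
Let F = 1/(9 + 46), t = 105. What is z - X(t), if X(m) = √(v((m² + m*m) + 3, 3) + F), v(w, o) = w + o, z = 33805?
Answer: 33805 - √66719455/55 ≈ 33657.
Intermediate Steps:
F = 1/55 ≈ 0.018182
v(w, o) = o + w
X(m) = √(331/55 + 2*m²) (X(m) = √((3 + ((m² + m*m) + 3)) + 1/55) = √((3 + ((m² + m²) + 3)) + 1/55) = √((3 + (2*m² + 3)) + 1/55) = √((3 + (3 + 2*m²)) + 1/55) = √((6 + 2*m²) + 1/55) = √(331/55 + 2*m²))
z - X(t) = 33805 - √(18205 + 6050*105²)/55 = 33805 - √(18205 + 6050*11025)/55 = 33805 - √(18205 + 66701250)/55 = 33805 - √66719455/55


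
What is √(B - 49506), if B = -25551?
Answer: I*√75057 ≈ 273.97*I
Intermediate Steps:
√(B - 49506) = √(-25551 - 49506) = √(-75057) = I*√75057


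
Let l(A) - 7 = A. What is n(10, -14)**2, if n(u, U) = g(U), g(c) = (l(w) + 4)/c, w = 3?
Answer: 1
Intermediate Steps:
l(A) = 7 + A
g(c) = 14/c (g(c) = ((7 + 3) + 4)/c = (10 + 4)/c = 14/c)
n(u, U) = 14/U
n(10, -14)**2 = (14/(-14))**2 = (14*(-1/14))**2 = (-1)**2 = 1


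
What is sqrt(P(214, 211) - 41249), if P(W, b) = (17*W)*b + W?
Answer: sqrt(726583) ≈ 852.40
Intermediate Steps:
P(W, b) = W + 17*W*b (P(W, b) = 17*W*b + W = W + 17*W*b)
sqrt(P(214, 211) - 41249) = sqrt(214*(1 + 17*211) - 41249) = sqrt(214*(1 + 3587) - 41249) = sqrt(214*3588 - 41249) = sqrt(767832 - 41249) = sqrt(726583)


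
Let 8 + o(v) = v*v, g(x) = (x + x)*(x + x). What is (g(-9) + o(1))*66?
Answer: 20922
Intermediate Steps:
g(x) = 4*x² (g(x) = (2*x)*(2*x) = 4*x²)
o(v) = -8 + v² (o(v) = -8 + v*v = -8 + v²)
(g(-9) + o(1))*66 = (4*(-9)² + (-8 + 1²))*66 = (4*81 + (-8 + 1))*66 = (324 - 7)*66 = 317*66 = 20922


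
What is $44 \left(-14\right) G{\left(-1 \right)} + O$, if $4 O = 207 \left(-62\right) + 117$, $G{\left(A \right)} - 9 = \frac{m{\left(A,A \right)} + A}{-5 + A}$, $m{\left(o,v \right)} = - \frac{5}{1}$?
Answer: $- \frac{37357}{4} \approx -9339.3$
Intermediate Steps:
$m{\left(o,v \right)} = -5$ ($m{\left(o,v \right)} = \left(-5\right) 1 = -5$)
$G{\left(A \right)} = 10$ ($G{\left(A \right)} = 9 + \frac{-5 + A}{-5 + A} = 9 + 1 = 10$)
$O = - \frac{12717}{4}$ ($O = \frac{207 \left(-62\right) + 117}{4} = \frac{-12834 + 117}{4} = \frac{1}{4} \left(-12717\right) = - \frac{12717}{4} \approx -3179.3$)
$44 \left(-14\right) G{\left(-1 \right)} + O = 44 \left(-14\right) 10 - \frac{12717}{4} = \left(-616\right) 10 - \frac{12717}{4} = -6160 - \frac{12717}{4} = - \frac{37357}{4}$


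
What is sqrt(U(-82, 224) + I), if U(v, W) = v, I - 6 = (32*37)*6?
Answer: 2*sqrt(1757) ≈ 83.833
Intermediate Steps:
I = 7110 (I = 6 + (32*37)*6 = 6 + 1184*6 = 6 + 7104 = 7110)
sqrt(U(-82, 224) + I) = sqrt(-82 + 7110) = sqrt(7028) = 2*sqrt(1757)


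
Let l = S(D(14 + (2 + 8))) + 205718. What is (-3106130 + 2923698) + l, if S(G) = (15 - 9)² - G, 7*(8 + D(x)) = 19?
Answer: 163291/7 ≈ 23327.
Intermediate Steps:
D(x) = -37/7 (D(x) = -8 + (⅐)*19 = -8 + 19/7 = -37/7)
S(G) = 36 - G (S(G) = 6² - G = 36 - G)
l = 1440315/7 (l = (36 - 1*(-37/7)) + 205718 = (36 + 37/7) + 205718 = 289/7 + 205718 = 1440315/7 ≈ 2.0576e+5)
(-3106130 + 2923698) + l = (-3106130 + 2923698) + 1440315/7 = -182432 + 1440315/7 = 163291/7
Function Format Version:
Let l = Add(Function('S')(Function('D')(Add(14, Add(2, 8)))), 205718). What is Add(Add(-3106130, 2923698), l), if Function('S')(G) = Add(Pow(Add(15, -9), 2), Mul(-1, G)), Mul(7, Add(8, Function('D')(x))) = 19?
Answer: Rational(163291, 7) ≈ 23327.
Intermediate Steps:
Function('D')(x) = Rational(-37, 7) (Function('D')(x) = Add(-8, Mul(Rational(1, 7), 19)) = Add(-8, Rational(19, 7)) = Rational(-37, 7))
Function('S')(G) = Add(36, Mul(-1, G)) (Function('S')(G) = Add(Pow(6, 2), Mul(-1, G)) = Add(36, Mul(-1, G)))
l = Rational(1440315, 7) (l = Add(Add(36, Mul(-1, Rational(-37, 7))), 205718) = Add(Add(36, Rational(37, 7)), 205718) = Add(Rational(289, 7), 205718) = Rational(1440315, 7) ≈ 2.0576e+5)
Add(Add(-3106130, 2923698), l) = Add(Add(-3106130, 2923698), Rational(1440315, 7)) = Add(-182432, Rational(1440315, 7)) = Rational(163291, 7)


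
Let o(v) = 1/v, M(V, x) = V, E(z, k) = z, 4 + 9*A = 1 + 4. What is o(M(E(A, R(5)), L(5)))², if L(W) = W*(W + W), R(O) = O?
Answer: 81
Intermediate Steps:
A = ⅑ (A = -4/9 + (1 + 4)/9 = -4/9 + (⅑)*5 = -4/9 + 5/9 = ⅑ ≈ 0.11111)
L(W) = 2*W² (L(W) = W*(2*W) = 2*W²)
o(M(E(A, R(5)), L(5)))² = (1/(⅑))² = 9² = 81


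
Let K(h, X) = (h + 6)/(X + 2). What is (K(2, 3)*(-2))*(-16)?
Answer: 256/5 ≈ 51.200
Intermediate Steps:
K(h, X) = (6 + h)/(2 + X)
(K(2, 3)*(-2))*(-16) = (((6 + 2)/(2 + 3))*(-2))*(-16) = ((8/5)*(-2))*(-16) = -16/5*(-16) = 256/5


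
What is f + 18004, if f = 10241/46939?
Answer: 845099997/46939 ≈ 18004.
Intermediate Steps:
f = 10241/46939 (f = 10241*(1/46939) = 10241/46939 ≈ 0.21818)
f + 18004 = 10241/46939 + 18004 = 845099997/46939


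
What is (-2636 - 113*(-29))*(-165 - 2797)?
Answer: -1898642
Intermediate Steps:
(-2636 - 113*(-29))*(-165 - 2797) = (-2636 + 3277)*(-2962) = 641*(-2962) = -1898642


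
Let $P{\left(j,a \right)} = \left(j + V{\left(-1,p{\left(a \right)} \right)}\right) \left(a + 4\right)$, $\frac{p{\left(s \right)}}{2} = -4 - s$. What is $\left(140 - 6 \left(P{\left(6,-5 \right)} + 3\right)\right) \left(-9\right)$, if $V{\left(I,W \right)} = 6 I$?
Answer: $-1098$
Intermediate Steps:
$p{\left(s \right)} = -8 - 2 s$ ($p{\left(s \right)} = 2 \left(-4 - s\right) = -8 - 2 s$)
$P{\left(j,a \right)} = \left(-6 + j\right) \left(4 + a\right)$ ($P{\left(j,a \right)} = \left(j + 6 \left(-1\right)\right) \left(a + 4\right) = \left(j - 6\right) \left(4 + a\right) = \left(-6 + j\right) \left(4 + a\right)$)
$\left(140 - 6 \left(P{\left(6,-5 \right)} + 3\right)\right) \left(-9\right) = \left(140 - 6 \left(\left(-24 - -30 + 4 \cdot 6 - 30\right) + 3\right)\right) \left(-9\right) = \left(140 - 6 \left(\left(-24 + 30 + 24 - 30\right) + 3\right)\right) \left(-9\right) = \left(140 - 6 \left(0 + 3\right)\right) \left(-9\right) = \left(140 - 18\right) \left(-9\right) = 122 \left(-9\right) = -1098$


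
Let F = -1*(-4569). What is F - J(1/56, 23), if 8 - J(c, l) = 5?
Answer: 4566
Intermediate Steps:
J(c, l) = 3 (J(c, l) = 8 - 1*5 = 8 - 5 = 3)
F = 4569
F - J(1/56, 23) = 4569 - 1*3 = 4569 - 3 = 4566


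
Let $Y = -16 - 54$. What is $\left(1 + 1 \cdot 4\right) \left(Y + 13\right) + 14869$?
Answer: $14584$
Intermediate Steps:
$Y = -70$
$\left(1 + 1 \cdot 4\right) \left(Y + 13\right) + 14869 = \left(1 + 1 \cdot 4\right) \left(-70 + 13\right) + 14869 = \left(1 + 4\right) \left(-57\right) + 14869 = 5 \left(-57\right) + 14869 = -285 + 14869 = 14584$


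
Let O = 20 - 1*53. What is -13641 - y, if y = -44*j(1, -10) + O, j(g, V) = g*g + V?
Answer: -14004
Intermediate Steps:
O = -33 (O = 20 - 53 = -33)
j(g, V) = V + g² (j(g, V) = g² + V = V + g²)
y = 363 (y = -44*(-10 + 1²) - 33 = -44*(-10 + 1) - 33 = -44*(-9) - 33 = 396 - 33 = 363)
-13641 - y = -13641 - 1*363 = -13641 - 363 = -14004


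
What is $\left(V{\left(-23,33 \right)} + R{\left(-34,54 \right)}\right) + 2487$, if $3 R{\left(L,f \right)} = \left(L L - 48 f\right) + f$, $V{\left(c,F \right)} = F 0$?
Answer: $\frac{6079}{3} \approx 2026.3$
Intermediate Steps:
$V{\left(c,F \right)} = 0$
$R{\left(L,f \right)} = - \frac{47 f}{3} + \frac{L^{2}}{3}$ ($R{\left(L,f \right)} = \frac{\left(L L - 48 f\right) + f}{3} = \frac{\left(L^{2} - 48 f\right) + f}{3} = \frac{L^{2} - 47 f}{3} = - \frac{47 f}{3} + \frac{L^{2}}{3}$)
$\left(V{\left(-23,33 \right)} + R{\left(-34,54 \right)}\right) + 2487 = \left(0 + \left(\left(- \frac{47}{3}\right) 54 + \frac{\left(-34\right)^{2}}{3}\right)\right) + 2487 = \left(0 + \left(-846 + \frac{1}{3} \cdot 1156\right)\right) + 2487 = \left(0 + \left(-846 + \frac{1156}{3}\right)\right) + 2487 = \left(0 - \frac{1382}{3}\right) + 2487 = - \frac{1382}{3} + 2487 = \frac{6079}{3}$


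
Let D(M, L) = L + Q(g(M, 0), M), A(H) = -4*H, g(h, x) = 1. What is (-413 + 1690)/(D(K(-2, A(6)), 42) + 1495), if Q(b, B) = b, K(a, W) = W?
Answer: 1277/1538 ≈ 0.83030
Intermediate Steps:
D(M, L) = 1 + L (D(M, L) = L + 1 = 1 + L)
(-413 + 1690)/(D(K(-2, A(6)), 42) + 1495) = (-413 + 1690)/((1 + 42) + 1495) = 1277/(43 + 1495) = 1277/1538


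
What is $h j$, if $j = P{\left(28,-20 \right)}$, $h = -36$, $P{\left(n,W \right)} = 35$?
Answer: $-1260$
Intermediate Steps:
$j = 35$
$h j = \left(-36\right) 35 = -1260$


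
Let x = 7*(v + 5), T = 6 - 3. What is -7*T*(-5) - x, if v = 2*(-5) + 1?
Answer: 133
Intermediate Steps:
v = -9 (v = -10 + 1 = -9)
T = 3
x = -28 (x = 7*(-9 + 5) = 7*(-4) = -28)
-7*T*(-5) - x = -7*3*(-5) - 1*(-28) = -21*(-5) + 28 = 105 + 28 = 133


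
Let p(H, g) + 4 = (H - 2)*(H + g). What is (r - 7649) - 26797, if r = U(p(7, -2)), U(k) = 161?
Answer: -34285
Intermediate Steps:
p(H, g) = -4 + (-2 + H)*(H + g) (p(H, g) = -4 + (H - 2)*(H + g) = -4 + (-2 + H)*(H + g))
r = 161
(r - 7649) - 26797 = (161 - 7649) - 26797 = -7488 - 26797 = -34285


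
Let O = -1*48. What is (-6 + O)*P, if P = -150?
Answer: 8100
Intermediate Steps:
O = -48
(-6 + O)*P = (-6 - 48)*(-150) = -54*(-150) = 8100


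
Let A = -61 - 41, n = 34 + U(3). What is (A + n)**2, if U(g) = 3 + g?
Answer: 3844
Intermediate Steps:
n = 40 (n = 34 + (3 + 3) = 34 + 6 = 40)
A = -102
(A + n)**2 = (-102 + 40)**2 = (-62)**2 = 3844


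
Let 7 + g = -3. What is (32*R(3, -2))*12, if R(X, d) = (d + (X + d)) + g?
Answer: -4224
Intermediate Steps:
g = -10 (g = -7 - 3 = -10)
R(X, d) = -10 + X + 2*d (R(X, d) = (d + (X + d)) - 10 = (X + 2*d) - 10 = -10 + X + 2*d)
(32*R(3, -2))*12 = (32*(-10 + 3 + 2*(-2)))*12 = (32*(-10 + 3 - 4))*12 = (32*(-11))*12 = -352*12 = -4224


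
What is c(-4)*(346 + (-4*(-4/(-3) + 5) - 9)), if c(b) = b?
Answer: -3740/3 ≈ -1246.7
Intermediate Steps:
c(-4)*(346 + (-4*(-4/(-3) + 5) - 9)) = -4*(346 + (-4*(-4/(-3) + 5) - 9)) = -4*(346 + (-4*(-4*(-⅓) + 5) - 9)) = -4*(346 + (-4*(4/3 + 5) - 9)) = -4*(346 + (-4*19/3 - 9)) = -4*(346 + (-76/3 - 9)) = -4*(346 - 103/3) = -4*935/3 = -3740/3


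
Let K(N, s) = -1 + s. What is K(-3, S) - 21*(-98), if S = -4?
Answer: 2053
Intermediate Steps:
K(-3, S) - 21*(-98) = (-1 - 4) - 21*(-98) = -5 + 2058 = 2053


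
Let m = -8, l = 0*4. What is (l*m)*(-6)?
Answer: 0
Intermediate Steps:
l = 0
(l*m)*(-6) = (0*(-8))*(-6) = 0*(-6) = 0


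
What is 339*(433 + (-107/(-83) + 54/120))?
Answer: 244645113/1660 ≈ 1.4738e+5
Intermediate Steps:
339*(433 + (-107/(-83) + 54/120)) = 339*(433 + (-107*(-1/83) + 54*(1/120))) = 339*(433 + (107/83 + 9/20)) = 339*(433 + 2887/1660) = 339*(721667/1660) = 244645113/1660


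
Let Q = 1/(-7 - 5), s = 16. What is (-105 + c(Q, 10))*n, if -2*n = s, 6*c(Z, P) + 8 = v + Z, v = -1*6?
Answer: 7729/9 ≈ 858.78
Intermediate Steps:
v = -6
Q = -1/12 (Q = 1/(-12) = -1/12 ≈ -0.083333)
c(Z, P) = -7/3 + Z/6 (c(Z, P) = -4/3 + (-6 + Z)/6 = -4/3 + (-1 + Z/6) = -7/3 + Z/6)
n = -8 (n = -½*16 = -8)
(-105 + c(Q, 10))*n = (-105 + (-7/3 + (⅙)*(-1/12)))*(-8) = (-105 + (-7/3 - 1/72))*(-8) = (-105 - 169/72)*(-8) = -7729/72*(-8) = 7729/9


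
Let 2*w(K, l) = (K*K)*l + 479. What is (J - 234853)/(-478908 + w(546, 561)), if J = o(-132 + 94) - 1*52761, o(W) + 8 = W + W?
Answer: -30284/8751881 ≈ -0.0034603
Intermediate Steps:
o(W) = -8 + 2*W (o(W) = -8 + (W + W) = -8 + 2*W)
J = -52845 (J = (-8 + 2*(-132 + 94)) - 1*52761 = (-8 + 2*(-38)) - 52761 = (-8 - 76) - 52761 = -84 - 52761 = -52845)
w(K, l) = 479/2 + l*K²/2 (w(K, l) = ((K*K)*l + 479)/2 = (K²*l + 479)/2 = (l*K² + 479)/2 = (479 + l*K²)/2 = 479/2 + l*K²/2)
(J - 234853)/(-478908 + w(546, 561)) = (-52845 - 234853)/(-478908 + (479/2 + (½)*561*546²)) = -287698/(-478908 + (479/2 + (½)*561*298116)) = -287698/(-478908 + (479/2 + 83621538)) = -287698/(-478908 + 167243555/2) = -287698/166285739/2 = -287698*2/166285739 = -30284/8751881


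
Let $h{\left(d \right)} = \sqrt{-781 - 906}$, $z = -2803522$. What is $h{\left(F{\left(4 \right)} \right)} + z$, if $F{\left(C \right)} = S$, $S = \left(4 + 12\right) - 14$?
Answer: $-2803522 + i \sqrt{1687} \approx -2.8035 \cdot 10^{6} + 41.073 i$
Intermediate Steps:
$S = 2$ ($S = 16 - 14 = 2$)
$F{\left(C \right)} = 2$
$h{\left(d \right)} = i \sqrt{1687}$ ($h{\left(d \right)} = \sqrt{-1687} = i \sqrt{1687}$)
$h{\left(F{\left(4 \right)} \right)} + z = i \sqrt{1687} - 2803522 = -2803522 + i \sqrt{1687}$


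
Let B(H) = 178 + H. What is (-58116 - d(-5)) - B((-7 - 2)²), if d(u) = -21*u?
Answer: -58480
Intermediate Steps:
(-58116 - d(-5)) - B((-7 - 2)²) = (-58116 - (-21)*(-5)) - (178 + (-7 - 2)²) = (-58116 - 1*105) - (178 + (-9)²) = (-58116 - 105) - (178 + 81) = -58221 - 1*259 = -58221 - 259 = -58480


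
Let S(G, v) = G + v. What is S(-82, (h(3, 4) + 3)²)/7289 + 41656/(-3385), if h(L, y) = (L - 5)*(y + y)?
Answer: -303336089/24673265 ≈ -12.294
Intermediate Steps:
h(L, y) = 2*y*(-5 + L) (h(L, y) = (-5 + L)*(2*y) = 2*y*(-5 + L))
S(-82, (h(3, 4) + 3)²)/7289 + 41656/(-3385) = (-82 + (2*4*(-5 + 3) + 3)²)/7289 + 41656/(-3385) = (-82 + (2*4*(-2) + 3)²)*(1/7289) + 41656*(-1/3385) = (-82 + (-16 + 3)²)*(1/7289) - 41656/3385 = (-82 + (-13)²)*(1/7289) - 41656/3385 = (-82 + 169)*(1/7289) - 41656/3385 = 87*(1/7289) - 41656/3385 = 87/7289 - 41656/3385 = -303336089/24673265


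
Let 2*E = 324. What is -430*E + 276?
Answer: -69384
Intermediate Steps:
E = 162 (E = (½)*324 = 162)
-430*E + 276 = -430*162 + 276 = -69660 + 276 = -69384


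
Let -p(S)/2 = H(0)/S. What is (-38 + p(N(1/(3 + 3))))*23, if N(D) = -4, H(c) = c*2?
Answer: -874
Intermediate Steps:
H(c) = 2*c
p(S) = 0 (p(S) = -2*2*0/S = -0/S = -2*0 = 0)
(-38 + p(N(1/(3 + 3))))*23 = (-38 + 0)*23 = -38*23 = -874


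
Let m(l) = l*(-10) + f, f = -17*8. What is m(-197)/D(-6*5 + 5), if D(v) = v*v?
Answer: 1834/625 ≈ 2.9344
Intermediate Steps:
f = -136
D(v) = v**2
m(l) = -136 - 10*l (m(l) = l*(-10) - 136 = -10*l - 136 = -136 - 10*l)
m(-197)/D(-6*5 + 5) = (-136 - 10*(-197))/((-6*5 + 5)**2) = (-136 + 1970)/((-30 + 5)**2) = 1834/((-25)**2) = 1834/625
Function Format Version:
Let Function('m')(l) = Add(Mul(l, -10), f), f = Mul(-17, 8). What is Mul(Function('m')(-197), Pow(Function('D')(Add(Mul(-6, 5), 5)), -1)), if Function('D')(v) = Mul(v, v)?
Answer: Rational(1834, 625) ≈ 2.9344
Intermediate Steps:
f = -136
Function('D')(v) = Pow(v, 2)
Function('m')(l) = Add(-136, Mul(-10, l)) (Function('m')(l) = Add(Mul(l, -10), -136) = Add(Mul(-10, l), -136) = Add(-136, Mul(-10, l)))
Mul(Function('m')(-197), Pow(Function('D')(Add(Mul(-6, 5), 5)), -1)) = Mul(Add(-136, Mul(-10, -197)), Pow(Pow(Add(Mul(-6, 5), 5), 2), -1)) = Mul(Add(-136, 1970), Pow(Pow(Add(-30, 5), 2), -1)) = Mul(1834, Pow(Pow(-25, 2), -1)) = Mul(1834, Pow(625, -1)) = Mul(1834, Rational(1, 625)) = Rational(1834, 625)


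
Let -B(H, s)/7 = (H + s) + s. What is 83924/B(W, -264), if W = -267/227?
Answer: 19050748/840861 ≈ 22.656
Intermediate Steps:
W = -267/227 (W = -267*1/227 = -267/227 ≈ -1.1762)
B(H, s) = -14*s - 7*H (B(H, s) = -7*((H + s) + s) = -7*(H + 2*s) = -14*s - 7*H)
83924/B(W, -264) = 83924/(-14*(-264) - 7*(-267/227)) = 83924/(3696 + 1869/227) = 83924/(840861/227) = 83924*(227/840861) = 19050748/840861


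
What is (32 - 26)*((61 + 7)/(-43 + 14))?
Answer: -408/29 ≈ -14.069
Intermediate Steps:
(32 - 26)*((61 + 7)/(-43 + 14)) = 6*(68/(-29)) = 6*(68*(-1/29)) = 6*(-68/29) = -408/29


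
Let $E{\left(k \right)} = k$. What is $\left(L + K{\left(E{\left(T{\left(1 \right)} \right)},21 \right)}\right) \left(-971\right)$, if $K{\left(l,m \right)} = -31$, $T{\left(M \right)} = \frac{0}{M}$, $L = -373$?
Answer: $392284$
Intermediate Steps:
$T{\left(M \right)} = 0$
$\left(L + K{\left(E{\left(T{\left(1 \right)} \right)},21 \right)}\right) \left(-971\right) = \left(-373 - 31\right) \left(-971\right) = \left(-404\right) \left(-971\right) = 392284$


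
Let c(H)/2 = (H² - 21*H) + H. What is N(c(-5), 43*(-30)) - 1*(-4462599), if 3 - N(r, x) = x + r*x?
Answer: 4786392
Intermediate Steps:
c(H) = -40*H + 2*H² (c(H) = 2*((H² - 21*H) + H) = 2*(H² - 20*H) = -40*H + 2*H²)
N(r, x) = 3 - x - r*x (N(r, x) = 3 - (x + r*x) = 3 + (-x - r*x) = 3 - x - r*x)
N(c(-5), 43*(-30)) - 1*(-4462599) = (3 - 43*(-30) - 2*(-5)*(-20 - 5)*43*(-30)) - 1*(-4462599) = (3 - 1*(-1290) - 1*2*(-5)*(-25)*(-1290)) + 4462599 = (3 + 1290 - 1*250*(-1290)) + 4462599 = (3 + 1290 + 322500) + 4462599 = 323793 + 4462599 = 4786392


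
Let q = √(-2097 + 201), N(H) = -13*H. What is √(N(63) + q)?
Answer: √(-819 + 2*I*√474) ≈ 0.76049 + 28.628*I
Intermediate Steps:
q = 2*I*√474 (q = √(-1896) = 2*I*√474 ≈ 43.543*I)
√(N(63) + q) = √(-13*63 + 2*I*√474) = √(-819 + 2*I*√474)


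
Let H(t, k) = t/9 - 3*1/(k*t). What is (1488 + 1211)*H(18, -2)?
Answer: 67475/12 ≈ 5622.9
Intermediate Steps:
H(t, k) = t/9 - 3/(k*t) (H(t, k) = t*(1/9) - 3*1/(k*t) = t/9 - 3/(k*t))
(1488 + 1211)*H(18, -2) = (1488 + 1211)*((1/9)*18 - 3/(-2*18)) = 2699*(2 - 3*(-1/2)*1/18) = 2699*(2 + 1/12) = 2699*(25/12) = 67475/12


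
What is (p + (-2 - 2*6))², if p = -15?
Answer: 841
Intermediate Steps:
(p + (-2 - 2*6))² = (-15 + (-2 - 2*6))² = (-15 + (-2 - 12))² = (-15 - 14)² = (-29)² = 841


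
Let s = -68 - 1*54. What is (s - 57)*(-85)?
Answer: 15215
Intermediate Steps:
s = -122 (s = -68 - 54 = -122)
(s - 57)*(-85) = (-122 - 57)*(-85) = -179*(-85) = 15215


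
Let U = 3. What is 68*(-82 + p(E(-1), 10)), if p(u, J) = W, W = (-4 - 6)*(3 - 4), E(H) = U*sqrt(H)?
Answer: -4896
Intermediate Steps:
E(H) = 3*sqrt(H)
W = 10 (W = -10*(-1) = 10)
p(u, J) = 10
68*(-82 + p(E(-1), 10)) = 68*(-82 + 10) = 68*(-72) = -4896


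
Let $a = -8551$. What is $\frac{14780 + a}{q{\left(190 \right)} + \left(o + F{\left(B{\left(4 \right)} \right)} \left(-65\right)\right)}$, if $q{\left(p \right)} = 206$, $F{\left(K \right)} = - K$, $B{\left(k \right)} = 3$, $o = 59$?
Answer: $\frac{6229}{460} \approx 13.541$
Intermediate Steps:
$\frac{14780 + a}{q{\left(190 \right)} + \left(o + F{\left(B{\left(4 \right)} \right)} \left(-65\right)\right)} = \frac{14780 - 8551}{206 + \left(59 + \left(-1\right) 3 \left(-65\right)\right)} = \frac{6229}{206 + \left(59 - -195\right)} = \frac{6229}{206 + \left(59 + 195\right)} = \frac{6229}{206 + 254} = \frac{6229}{460}$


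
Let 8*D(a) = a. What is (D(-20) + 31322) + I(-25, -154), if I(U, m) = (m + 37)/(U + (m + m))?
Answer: 2317669/74 ≈ 31320.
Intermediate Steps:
D(a) = a/8
I(U, m) = (37 + m)/(U + 2*m)
(D(-20) + 31322) + I(-25, -154) = ((⅛)*(-20) + 31322) + (37 - 154)/(-25 + 2*(-154)) = (-5/2 + 31322) - 117/(-25 - 308) = 62639/2 - 117/(-333) = 62639/2 - 1/333*(-117) = 62639/2 + 13/37 = 2317669/74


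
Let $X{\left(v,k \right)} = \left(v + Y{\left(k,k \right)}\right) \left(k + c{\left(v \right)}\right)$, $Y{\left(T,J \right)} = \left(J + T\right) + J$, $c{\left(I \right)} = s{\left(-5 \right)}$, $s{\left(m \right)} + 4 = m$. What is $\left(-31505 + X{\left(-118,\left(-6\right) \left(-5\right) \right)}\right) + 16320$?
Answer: $-15773$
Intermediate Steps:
$s{\left(m \right)} = -4 + m$
$c{\left(I \right)} = -9$ ($c{\left(I \right)} = -4 - 5 = -9$)
$Y{\left(T,J \right)} = T + 2 J$
$X{\left(v,k \right)} = \left(-9 + k\right) \left(v + 3 k\right)$ ($X{\left(v,k \right)} = \left(v + \left(k + 2 k\right)\right) \left(k - 9\right) = \left(v + 3 k\right) \left(-9 + k\right) = \left(-9 + k\right) \left(v + 3 k\right)$)
$\left(-31505 + X{\left(-118,\left(-6\right) \left(-5\right) \right)}\right) + 16320 = \left(-31505 + \left(- 27 \left(\left(-6\right) \left(-5\right)\right) - -1062 + 3 \left(\left(-6\right) \left(-5\right)\right)^{2} + \left(-6\right) \left(-5\right) \left(-118\right)\right)\right) + 16320 = \left(-31505 + \left(\left(-27\right) 30 + 1062 + 3 \cdot 30^{2} + 30 \left(-118\right)\right)\right) + 16320 = \left(-31505 + \left(-810 + 1062 + 3 \cdot 900 - 3540\right)\right) + 16320 = \left(-31505 + \left(-810 + 1062 + 2700 - 3540\right)\right) + 16320 = \left(-31505 - 588\right) + 16320 = -32093 + 16320 = -15773$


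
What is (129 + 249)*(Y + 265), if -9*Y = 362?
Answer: 84966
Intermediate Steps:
Y = -362/9 (Y = -⅑*362 = -362/9 ≈ -40.222)
(129 + 249)*(Y + 265) = (129 + 249)*(-362/9 + 265) = 378*(2023/9) = 84966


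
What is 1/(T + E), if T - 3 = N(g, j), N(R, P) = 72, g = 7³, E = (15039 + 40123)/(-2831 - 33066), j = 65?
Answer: 35897/2637113 ≈ 0.013612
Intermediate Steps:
E = -55162/35897 (E = 55162/(-35897) = 55162*(-1/35897) = -55162/35897 ≈ -1.5367)
g = 343
T = 75 (T = 3 + 72 = 75)
1/(T + E) = 1/(75 - 55162/35897) = 1/(2637113/35897) = 35897/2637113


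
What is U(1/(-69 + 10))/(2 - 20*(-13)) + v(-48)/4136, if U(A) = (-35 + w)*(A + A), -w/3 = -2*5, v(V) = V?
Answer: -43789/3995893 ≈ -0.010959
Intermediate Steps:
w = 30 (w = -(-6)*5 = -3*(-10) = 30)
U(A) = -10*A (U(A) = (-35 + 30)*(A + A) = -10*A)
U(1/(-69 + 10))/(2 - 20*(-13)) + v(-48)/4136 = (-10/(-69 + 10))/(2 - 20*(-13)) - 48/4136 = (-10/(-59))/(2 + 260) - 48*1/4136 = -10*(-1/59)/262 - 6/517 = (10/59)*(1/262) - 6/517 = 5/7729 - 6/517 = -43789/3995893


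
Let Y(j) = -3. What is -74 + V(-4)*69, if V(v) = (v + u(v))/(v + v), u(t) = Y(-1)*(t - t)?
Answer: -79/2 ≈ -39.500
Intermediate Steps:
u(t) = 0 (u(t) = -3*(t - t) = -3*0 = 0)
V(v) = 1/2 (V(v) = (v + 0)/(v + v) = v/((2*v)) = v*(1/(2*v)) = 1/2)
-74 + V(-4)*69 = -74 + (1/2)*69 = -74 + 69/2 = -79/2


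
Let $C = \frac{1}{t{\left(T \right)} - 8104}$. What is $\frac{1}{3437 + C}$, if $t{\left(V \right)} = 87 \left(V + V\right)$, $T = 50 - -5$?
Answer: $\frac{1466}{5038643} \approx 0.00029095$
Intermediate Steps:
$T = 55$ ($T = 50 + 5 = 55$)
$t{\left(V \right)} = 174 V$ ($t{\left(V \right)} = 87 \cdot 2 V = 174 V$)
$C = \frac{1}{1466}$ ($C = \frac{1}{174 \cdot 55 - 8104} = \frac{1}{9570 - 8104} = \frac{1}{1466} \approx 0.00068213$)
$\frac{1}{3437 + C} = \frac{1}{3437 + \frac{1}{1466}} = \frac{1}{\frac{5038643}{1466}} = \frac{1466}{5038643}$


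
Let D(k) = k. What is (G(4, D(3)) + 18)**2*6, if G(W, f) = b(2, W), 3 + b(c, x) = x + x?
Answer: 3174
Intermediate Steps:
b(c, x) = -3 + 2*x (b(c, x) = -3 + (x + x) = -3 + 2*x)
G(W, f) = -3 + 2*W
(G(4, D(3)) + 18)**2*6 = ((-3 + 2*4) + 18)**2*6 = ((-3 + 8) + 18)**2*6 = (5 + 18)**2*6 = 23**2*6 = 529*6 = 3174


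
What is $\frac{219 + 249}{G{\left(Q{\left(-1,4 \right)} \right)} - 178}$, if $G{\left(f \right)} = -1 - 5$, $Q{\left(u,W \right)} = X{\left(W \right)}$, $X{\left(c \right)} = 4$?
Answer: $- \frac{117}{46} \approx -2.5435$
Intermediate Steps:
$Q{\left(u,W \right)} = 4$
$G{\left(f \right)} = -6$
$\frac{219 + 249}{G{\left(Q{\left(-1,4 \right)} \right)} - 178} = \frac{219 + 249}{-6 - 178} = \frac{468}{-184} = 468 \left(- \frac{1}{184}\right) = - \frac{117}{46}$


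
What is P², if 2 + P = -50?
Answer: 2704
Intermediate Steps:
P = -52 (P = -2 - 50 = -52)
P² = (-52)² = 2704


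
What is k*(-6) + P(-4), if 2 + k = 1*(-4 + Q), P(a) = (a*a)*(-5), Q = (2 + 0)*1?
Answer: -56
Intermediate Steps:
Q = 2 (Q = 2*1 = 2)
P(a) = -5*a² (P(a) = a²*(-5) = -5*a²)
k = -4 (k = -2 + 1*(-4 + 2) = -2 + 1*(-2) = -2 - 2 = -4)
k*(-6) + P(-4) = -4*(-6) - 5*(-4)² = 24 - 5*16 = 24 - 80 = -56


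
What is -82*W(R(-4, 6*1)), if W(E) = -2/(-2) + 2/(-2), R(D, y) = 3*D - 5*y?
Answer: 0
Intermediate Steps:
R(D, y) = -5*y + 3*D
W(E) = 0 (W(E) = -2*(-½) + 2*(-½) = 1 - 1 = 0)
-82*W(R(-4, 6*1)) = -82*0 = 0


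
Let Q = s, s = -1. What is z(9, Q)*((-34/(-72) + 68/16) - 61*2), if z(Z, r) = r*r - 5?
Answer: 4222/9 ≈ 469.11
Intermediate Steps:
Q = -1
z(Z, r) = -5 + r² (z(Z, r) = r² - 5 = -5 + r²)
z(9, Q)*((-34/(-72) + 68/16) - 61*2) = (-5 + (-1)²)*((-34/(-72) + 68/16) - 61*2) = (-5 + 1)*((-34*(-1/72) + 68*(1/16)) - 122) = -4*((17/36 + 17/4) - 122) = -4*(85/18 - 122) = -4*(-2111/18) = 4222/9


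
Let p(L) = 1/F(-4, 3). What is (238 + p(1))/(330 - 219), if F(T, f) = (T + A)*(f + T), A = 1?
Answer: 715/333 ≈ 2.1471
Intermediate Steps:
F(T, f) = (1 + T)*(T + f) (F(T, f) = (T + 1)*(f + T) = (1 + T)*(T + f))
p(L) = ⅓ (p(L) = 1/(-4 + 3 + (-4)² - 4*3) = 1/(-4 + 3 + 16 - 12) = 1/3 = ⅓)
(238 + p(1))/(330 - 219) = (238 + ⅓)/(330 - 219) = (715/3)/111 = (715/3)*(1/111) = 715/333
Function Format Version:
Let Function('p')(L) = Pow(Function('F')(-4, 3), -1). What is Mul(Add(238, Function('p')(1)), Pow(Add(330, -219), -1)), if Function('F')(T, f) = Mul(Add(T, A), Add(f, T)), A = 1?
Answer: Rational(715, 333) ≈ 2.1471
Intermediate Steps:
Function('F')(T, f) = Mul(Add(1, T), Add(T, f)) (Function('F')(T, f) = Mul(Add(T, 1), Add(f, T)) = Mul(Add(1, T), Add(T, f)))
Function('p')(L) = Rational(1, 3) (Function('p')(L) = Pow(Add(-4, 3, Pow(-4, 2), Mul(-4, 3)), -1) = Pow(Add(-4, 3, 16, -12), -1) = Pow(3, -1) = Rational(1, 3))
Mul(Add(238, Function('p')(1)), Pow(Add(330, -219), -1)) = Mul(Add(238, Rational(1, 3)), Pow(Add(330, -219), -1)) = Mul(Rational(715, 3), Pow(111, -1)) = Mul(Rational(715, 3), Rational(1, 111)) = Rational(715, 333)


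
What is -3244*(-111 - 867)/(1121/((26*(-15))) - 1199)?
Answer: -1237326480/468731 ≈ -2639.7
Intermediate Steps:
-3244*(-111 - 867)/(1121/((26*(-15))) - 1199) = -(-3172632)/(1121/(-390) - 1199) = -(-3172632)/(1121*(-1/390) - 1199) = -(-3172632)/(-1121/390 - 1199) = -(-3172632)/(-468731/390) = -(-3172632)*(-390)/468731 = -3244*381420/468731 = -1237326480/468731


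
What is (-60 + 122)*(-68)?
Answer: -4216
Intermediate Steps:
(-60 + 122)*(-68) = 62*(-68) = -4216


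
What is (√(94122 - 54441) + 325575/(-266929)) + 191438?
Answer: 51100028327/266929 + 3*√4409 ≈ 1.9164e+5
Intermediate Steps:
(√(94122 - 54441) + 325575/(-266929)) + 191438 = (√39681 + 325575*(-1/266929)) + 191438 = (3*√4409 - 325575/266929) + 191438 = (-325575/266929 + 3*√4409) + 191438 = 51100028327/266929 + 3*√4409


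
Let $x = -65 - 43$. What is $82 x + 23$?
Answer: $-8833$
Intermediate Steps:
$x = -108$ ($x = -65 - 43 = -108$)
$82 x + 23 = 82 \left(-108\right) + 23 = -8856 + 23 = -8833$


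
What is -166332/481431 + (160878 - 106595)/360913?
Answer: -11299287381/57918235501 ≈ -0.19509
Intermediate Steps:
-166332/481431 + (160878 - 106595)/360913 = -166332*1/481431 + 54283*(1/360913) = -55444/160477 + 54283/360913 = -11299287381/57918235501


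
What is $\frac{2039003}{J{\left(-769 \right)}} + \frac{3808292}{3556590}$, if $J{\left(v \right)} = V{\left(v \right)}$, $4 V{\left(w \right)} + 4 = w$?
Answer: $- \frac{14502323454682}{1374622035} \approx -10550.0$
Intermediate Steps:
$V{\left(w \right)} = -1 + \frac{w}{4}$
$J{\left(v \right)} = -1 + \frac{v}{4}$
$\frac{2039003}{J{\left(-769 \right)}} + \frac{3808292}{3556590} = \frac{2039003}{-1 + \frac{1}{4} \left(-769\right)} + \frac{3808292}{3556590} = \frac{2039003}{-1 - \frac{769}{4}} + 3808292 \cdot \frac{1}{3556590} = \frac{2039003}{- \frac{773}{4}} + \frac{1904146}{1778295} = 2039003 \left(- \frac{4}{773}\right) + \frac{1904146}{1778295} = - \frac{8156012}{773} + \frac{1904146}{1778295} = - \frac{14502323454682}{1374622035}$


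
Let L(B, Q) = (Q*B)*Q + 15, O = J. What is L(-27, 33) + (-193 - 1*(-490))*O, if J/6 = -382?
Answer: -710112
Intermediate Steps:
J = -2292 (J = 6*(-382) = -2292)
O = -2292
L(B, Q) = 15 + B*Q**2 (L(B, Q) = (B*Q)*Q + 15 = B*Q**2 + 15 = 15 + B*Q**2)
L(-27, 33) + (-193 - 1*(-490))*O = (15 - 27*33**2) + (-193 - 1*(-490))*(-2292) = (15 - 27*1089) + (-193 + 490)*(-2292) = (15 - 29403) + 297*(-2292) = -29388 - 680724 = -710112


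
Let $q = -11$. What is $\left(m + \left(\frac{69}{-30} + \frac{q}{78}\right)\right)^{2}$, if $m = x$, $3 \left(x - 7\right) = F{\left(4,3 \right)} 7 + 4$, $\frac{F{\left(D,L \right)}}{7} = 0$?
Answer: $\frac{146689}{4225} \approx 34.719$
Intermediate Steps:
$F{\left(D,L \right)} = 0$ ($F{\left(D,L \right)} = 7 \cdot 0 = 0$)
$x = \frac{25}{3}$ ($x = 7 + \frac{0 \cdot 7 + 4}{3} = 7 + \frac{0 + 4}{3} = 7 + \frac{1}{3} \cdot 4 = 7 + \frac{4}{3} = \frac{25}{3} \approx 8.3333$)
$m = \frac{25}{3} \approx 8.3333$
$\left(m + \left(\frac{69}{-30} + \frac{q}{78}\right)\right)^{2} = \left(\frac{25}{3} + \left(\frac{69}{-30} - \frac{11}{78}\right)\right)^{2} = \left(\frac{25}{3} + \left(69 \left(- \frac{1}{30}\right) - \frac{11}{78}\right)\right)^{2} = \left(\frac{25}{3} - \frac{476}{195}\right)^{2} = \left(\frac{383}{65}\right)^{2} = \frac{146689}{4225}$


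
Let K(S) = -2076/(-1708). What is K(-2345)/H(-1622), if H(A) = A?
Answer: -519/692594 ≈ -0.00074936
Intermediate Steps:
K(S) = 519/427 (K(S) = -2076*(-1/1708) = 519/427)
K(-2345)/H(-1622) = (519/427)/(-1622) = (519/427)*(-1/1622) = -519/692594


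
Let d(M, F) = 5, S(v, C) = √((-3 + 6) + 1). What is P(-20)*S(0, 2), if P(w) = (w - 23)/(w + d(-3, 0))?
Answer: 86/15 ≈ 5.7333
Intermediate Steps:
S(v, C) = 2 (S(v, C) = √(3 + 1) = √4 = 2)
P(w) = (-23 + w)/(5 + w) (P(w) = (w - 23)/(w + 5) = (-23 + w)/(5 + w))
P(-20)*S(0, 2) = ((-23 - 20)/(5 - 20))*2 = (-43/(-15))*2 = -1/15*(-43)*2 = (43/15)*2 = 86/15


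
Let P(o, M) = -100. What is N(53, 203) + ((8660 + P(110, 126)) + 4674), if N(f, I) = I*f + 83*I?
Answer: 40842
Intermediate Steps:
N(f, I) = 83*I + I*f
N(53, 203) + ((8660 + P(110, 126)) + 4674) = 203*(83 + 53) + ((8660 - 100) + 4674) = 203*136 + (8560 + 4674) = 27608 + 13234 = 40842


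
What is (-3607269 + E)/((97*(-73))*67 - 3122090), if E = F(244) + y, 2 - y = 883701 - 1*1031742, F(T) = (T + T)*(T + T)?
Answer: 357898/399613 ≈ 0.89561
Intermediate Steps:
F(T) = 4*T**2 (F(T) = (2*T)*(2*T) = 4*T**2)
y = 148043 (y = 2 - (883701 - 1*1031742) = 2 - (883701 - 1031742) = 2 - 1*(-148041) = 2 + 148041 = 148043)
E = 386187 (E = 4*244**2 + 148043 = 4*59536 + 148043 = 238144 + 148043 = 386187)
(-3607269 + E)/((97*(-73))*67 - 3122090) = (-3607269 + 386187)/((97*(-73))*67 - 3122090) = -3221082/(-7081*67 - 3122090) = -3221082/(-474427 - 3122090) = -3221082/(-3596517) = -3221082*(-1/3596517) = 357898/399613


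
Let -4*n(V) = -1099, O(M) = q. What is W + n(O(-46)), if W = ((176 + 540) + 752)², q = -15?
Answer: 8621195/4 ≈ 2.1553e+6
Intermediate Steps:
O(M) = -15
n(V) = 1099/4 (n(V) = -¼*(-1099) = 1099/4)
W = 2155024 (W = (716 + 752)² = 1468² = 2155024)
W + n(O(-46)) = 2155024 + 1099/4 = 8621195/4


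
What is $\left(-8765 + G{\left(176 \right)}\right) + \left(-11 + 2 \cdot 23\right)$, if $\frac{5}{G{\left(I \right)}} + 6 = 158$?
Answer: $- \frac{1326955}{152} \approx -8730.0$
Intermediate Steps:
$G{\left(I \right)} = \frac{5}{152}$ ($G{\left(I \right)} = \frac{5}{-6 + 158} = \frac{5}{152}$)
$\left(-8765 + G{\left(176 \right)}\right) + \left(-11 + 2 \cdot 23\right) = \left(-8765 + \frac{5}{152}\right) + \left(-11 + 2 \cdot 23\right) = - \frac{1332275}{152} + \left(-11 + 46\right) = - \frac{1332275}{152} + 35 = - \frac{1326955}{152}$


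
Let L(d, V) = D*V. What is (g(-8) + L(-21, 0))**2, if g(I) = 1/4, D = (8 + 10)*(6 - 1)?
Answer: 1/16 ≈ 0.062500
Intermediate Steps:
D = 90 (D = 18*5 = 90)
g(I) = 1/4
L(d, V) = 90*V
(g(-8) + L(-21, 0))**2 = (1/4 + 90*0)**2 = (1/4 + 0)**2 = (1/4)**2 = 1/16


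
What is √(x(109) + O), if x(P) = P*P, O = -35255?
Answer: I*√23374 ≈ 152.89*I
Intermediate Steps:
x(P) = P²
√(x(109) + O) = √(109² - 35255) = √(11881 - 35255) = √(-23374) = I*√23374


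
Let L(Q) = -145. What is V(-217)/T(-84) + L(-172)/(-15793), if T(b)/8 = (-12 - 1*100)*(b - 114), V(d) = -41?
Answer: 25076647/2801804544 ≈ 0.0089502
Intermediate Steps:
T(b) = 102144 - 896*b (T(b) = 8*((-12 - 1*100)*(b - 114)) = 8*((-12 - 100)*(-114 + b)) = 8*(-112*(-114 + b)) = 8*(12768 - 112*b) = 102144 - 896*b)
V(-217)/T(-84) + L(-172)/(-15793) = -41/(102144 - 896*(-84)) - 145/(-15793) = -41/(102144 + 75264) - 145*(-1/15793) = -41/177408 + 145/15793 = 25076647/2801804544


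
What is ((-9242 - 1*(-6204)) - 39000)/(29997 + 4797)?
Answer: -21019/17397 ≈ -1.2082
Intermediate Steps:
((-9242 - 1*(-6204)) - 39000)/(29997 + 4797) = ((-9242 + 6204) - 39000)/34794 = (-3038 - 39000)*(1/34794) = -42038*1/34794 = -21019/17397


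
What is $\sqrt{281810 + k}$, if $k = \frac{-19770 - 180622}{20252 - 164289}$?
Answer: $\frac{3 \sqrt{649627153002266}}{144037} \approx 530.86$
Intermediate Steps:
$k = \frac{200392}{144037}$ ($k = - \frac{200392}{-144037} = \left(-200392\right) \left(- \frac{1}{144037}\right) = \frac{200392}{144037} \approx 1.3913$)
$\sqrt{281810 + k} = \sqrt{281810 + \frac{200392}{144037}} = \sqrt{\frac{40591267362}{144037}} = \frac{3 \sqrt{649627153002266}}{144037}$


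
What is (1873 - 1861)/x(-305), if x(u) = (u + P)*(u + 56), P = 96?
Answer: 4/17347 ≈ 0.00023059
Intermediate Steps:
x(u) = (56 + u)*(96 + u) (x(u) = (u + 96)*(u + 56) = (96 + u)*(56 + u) = (56 + u)*(96 + u))
(1873 - 1861)/x(-305) = (1873 - 1861)/(5376 + (-305)² + 152*(-305)) = 12/(5376 + 93025 - 46360) = 12/52041 = 12*(1/52041) = 4/17347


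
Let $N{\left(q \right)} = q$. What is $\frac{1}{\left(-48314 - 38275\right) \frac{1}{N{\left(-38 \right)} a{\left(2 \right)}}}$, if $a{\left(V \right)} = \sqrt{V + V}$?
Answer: $\frac{76}{86589} \approx 0.00087771$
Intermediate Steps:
$a{\left(V \right)} = \sqrt{2} \sqrt{V}$ ($a{\left(V \right)} = \sqrt{2 V} = \sqrt{2} \sqrt{V}$)
$\frac{1}{\left(-48314 - 38275\right) \frac{1}{N{\left(-38 \right)} a{\left(2 \right)}}} = \frac{1}{\left(-48314 - 38275\right) \frac{1}{\left(-38\right) \sqrt{2} \sqrt{2}}} = \frac{1}{\left(-48314 - 38275\right) \frac{1}{\left(-38\right) 2}} = \frac{1}{\left(-86589\right) \frac{1}{-76}} = \frac{1}{\left(-86589\right) \left(- \frac{1}{76}\right)} = \frac{1}{\frac{86589}{76}} = \frac{76}{86589}$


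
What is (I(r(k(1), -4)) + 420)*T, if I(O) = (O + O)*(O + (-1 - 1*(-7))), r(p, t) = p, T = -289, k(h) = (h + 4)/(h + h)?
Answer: -267325/2 ≈ -1.3366e+5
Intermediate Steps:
k(h) = (4 + h)/(2*h) (k(h) = (4 + h)/((2*h)) = (4 + h)*(1/(2*h)) = (4 + h)/(2*h))
I(O) = 2*O*(6 + O) (I(O) = (2*O)*(O + (-1 + 7)) = (2*O)*(O + 6) = (2*O)*(6 + O) = 2*O*(6 + O))
(I(r(k(1), -4)) + 420)*T = (2*((1/2)*(4 + 1)/1)*(6 + (1/2)*(4 + 1)/1) + 420)*(-289) = (2*((1/2)*1*5)*(6 + (1/2)*1*5) + 420)*(-289) = (2*(5/2)*(6 + 5/2) + 420)*(-289) = (2*(5/2)*(17/2) + 420)*(-289) = (85/2 + 420)*(-289) = (925/2)*(-289) = -267325/2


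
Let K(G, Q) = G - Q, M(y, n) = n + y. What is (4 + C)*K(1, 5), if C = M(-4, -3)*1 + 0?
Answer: 12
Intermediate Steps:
C = -7 (C = (-3 - 4)*1 + 0 = -7*1 + 0 = -7 + 0 = -7)
(4 + C)*K(1, 5) = (4 - 7)*(1 - 1*5) = -3*(1 - 5) = -3*(-4) = 12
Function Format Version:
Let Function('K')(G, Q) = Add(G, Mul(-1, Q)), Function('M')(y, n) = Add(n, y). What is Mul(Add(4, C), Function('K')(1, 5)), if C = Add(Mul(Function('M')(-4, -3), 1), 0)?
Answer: 12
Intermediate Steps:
C = -7 (C = Add(Mul(Add(-3, -4), 1), 0) = Add(Mul(-7, 1), 0) = Add(-7, 0) = -7)
Mul(Add(4, C), Function('K')(1, 5)) = Mul(Add(4, -7), Add(1, Mul(-1, 5))) = Mul(-3, Add(1, -5)) = Mul(-3, -4) = 12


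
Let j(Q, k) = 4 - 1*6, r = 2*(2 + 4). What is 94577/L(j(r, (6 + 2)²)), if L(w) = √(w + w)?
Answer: -94577*I/2 ≈ -47289.0*I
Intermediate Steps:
r = 12 (r = 2*6 = 12)
j(Q, k) = -2 (j(Q, k) = 4 - 6 = -2)
L(w) = √2*√w (L(w) = √(2*w) = √2*√w)
94577/L(j(r, (6 + 2)²)) = 94577/((√2*√(-2))) = 94577/((√2*(I*√2))) = 94577/((2*I)) = 94577*(-I/2) = -94577*I/2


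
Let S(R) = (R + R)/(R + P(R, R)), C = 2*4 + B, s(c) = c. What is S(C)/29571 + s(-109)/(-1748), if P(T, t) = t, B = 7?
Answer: 3224987/51690108 ≈ 0.062391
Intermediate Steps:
C = 15 (C = 2*4 + 7 = 8 + 7 = 15)
S(R) = 1 (S(R) = (R + R)/(R + R) = (2*R)/((2*R)) = (2*R)*(1/(2*R)) = 1)
S(C)/29571 + s(-109)/(-1748) = 1/29571 - 109/(-1748) = 1*(1/29571) - 109*(-1/1748) = 1/29571 + 109/1748 = 3224987/51690108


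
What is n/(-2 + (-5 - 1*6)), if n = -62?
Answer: 62/13 ≈ 4.7692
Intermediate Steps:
n/(-2 + (-5 - 1*6)) = -62/(-2 + (-5 - 1*6)) = -62/(-2 + (-5 - 6)) = -62/(-2 - 11) = -62/(-13) = -1/13*(-62) = 62/13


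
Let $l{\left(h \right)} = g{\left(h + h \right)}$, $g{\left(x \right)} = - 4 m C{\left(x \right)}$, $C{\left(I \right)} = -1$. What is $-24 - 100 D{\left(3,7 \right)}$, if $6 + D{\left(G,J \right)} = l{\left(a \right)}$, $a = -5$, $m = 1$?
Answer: $176$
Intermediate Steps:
$g{\left(x \right)} = 4$ ($g{\left(x \right)} = \left(-4\right) 1 \left(-1\right) = \left(-4\right) \left(-1\right) = 4$)
$l{\left(h \right)} = 4$
$D{\left(G,J \right)} = -2$ ($D{\left(G,J \right)} = -6 + 4 = -2$)
$-24 - 100 D{\left(3,7 \right)} = -24 - -200 = -24 + 200 = 176$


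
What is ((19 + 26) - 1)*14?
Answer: 616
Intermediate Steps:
((19 + 26) - 1)*14 = (45 - 1)*14 = 44*14 = 616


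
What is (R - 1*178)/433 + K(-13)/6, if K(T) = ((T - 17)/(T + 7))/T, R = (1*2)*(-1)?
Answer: -16205/33774 ≈ -0.47981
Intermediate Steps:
R = -2 (R = 2*(-1) = -2)
K(T) = (-17 + T)/(T*(7 + T)) (K(T) = ((-17 + T)/(7 + T))/T = (-17 + T)/(T*(7 + T)))
(R - 1*178)/433 + K(-13)/6 = (-2 - 1*178)/433 + ((-17 - 13)/((-13)*(7 - 13)))/6 = (-2 - 178)*(1/433) - 1/13*(-30)/(-6)*(⅙) = -180*1/433 - 1/13*(-⅙)*(-30)*(⅙) = -180/433 - 5/13*⅙ = -180/433 - 5/78 = -16205/33774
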